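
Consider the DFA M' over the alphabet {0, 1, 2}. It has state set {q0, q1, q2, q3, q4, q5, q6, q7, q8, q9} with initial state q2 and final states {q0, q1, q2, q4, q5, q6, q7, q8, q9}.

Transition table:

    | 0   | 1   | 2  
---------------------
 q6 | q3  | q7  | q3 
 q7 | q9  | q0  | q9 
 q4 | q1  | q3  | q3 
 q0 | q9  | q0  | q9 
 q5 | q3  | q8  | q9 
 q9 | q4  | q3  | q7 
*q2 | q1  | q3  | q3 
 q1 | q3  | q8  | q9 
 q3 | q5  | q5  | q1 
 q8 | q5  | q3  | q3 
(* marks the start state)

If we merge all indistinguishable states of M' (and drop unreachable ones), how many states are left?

Reachable states from the start: {q0,q1,q2,q3,q4,q5,q7,q8,q9}. Unreachable: {q6} — drop them.
Start with accepting vs non-accepting: {q0,q1,q2,q4,q5,q7,q8,q9} | {q3}.
Split {q0,q1,q2,q4,q5,q7,q8,q9} by δ(·,0) → {q0,q2,q4,q7,q8,q9} and {q1,q5}.
Split {q0,q2,q4,q7,q8,q9} by δ(·,0) → {q0,q7,q9} and {q2,q4,q8}.
Refine {q0,q7,q9} on symbol 0: members go to different blocks, giving {q0,q7} and {q9}.
Stable partition: {q0,q7} | {q3} | {q1,q5} | {q2,q4,q8} | {q9} — 5 equivalence classes.

5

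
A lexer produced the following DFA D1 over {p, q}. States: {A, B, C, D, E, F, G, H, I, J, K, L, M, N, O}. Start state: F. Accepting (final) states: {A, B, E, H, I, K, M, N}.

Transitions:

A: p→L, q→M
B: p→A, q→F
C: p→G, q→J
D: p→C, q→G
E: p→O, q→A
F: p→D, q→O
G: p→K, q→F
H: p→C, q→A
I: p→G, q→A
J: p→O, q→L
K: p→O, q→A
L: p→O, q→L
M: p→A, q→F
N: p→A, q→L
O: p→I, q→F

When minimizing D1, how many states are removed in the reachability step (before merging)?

4

Starting at F and following transitions, the reachable set is {A, C, D, F, G, I, J, K, L, M, O}. That leaves B, E, H, N unreachable — 4 in total.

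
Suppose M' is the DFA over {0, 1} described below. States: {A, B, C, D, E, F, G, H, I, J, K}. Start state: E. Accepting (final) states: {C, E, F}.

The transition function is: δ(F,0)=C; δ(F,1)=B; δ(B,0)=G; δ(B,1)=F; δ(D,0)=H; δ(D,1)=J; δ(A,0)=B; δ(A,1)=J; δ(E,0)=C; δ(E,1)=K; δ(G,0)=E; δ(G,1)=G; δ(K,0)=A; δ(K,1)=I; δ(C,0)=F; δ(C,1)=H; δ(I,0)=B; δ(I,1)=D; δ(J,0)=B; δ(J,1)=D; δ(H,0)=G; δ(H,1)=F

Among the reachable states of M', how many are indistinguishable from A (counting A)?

4

Every state is reachable, so we keep all 11.
P0 = {C,E,F} | {A,B,D,G,H,I,J,K}.
On input 0, block {A,B,D,G,H,I,J,K} splits into {A,B,D,H,I,J,K} and {G}.
Refine {A,B,D,H,I,J,K} on symbol 0: members go to different blocks, giving {A,D,I,J,K} and {B,H}.
Split {C,E,F} by δ(·,1) → {C,F} and {E}.
Split {A,D,I,J,K} by δ(·,0) → {A,D,I,J} and {K}.
No further refinement is possible. Final partition (6 blocks): {C,F} | {A,D,I,J} | {G} | {B,H} | {E} | {K}.
The equivalence class containing A is {A,D,I,J}, of size 4.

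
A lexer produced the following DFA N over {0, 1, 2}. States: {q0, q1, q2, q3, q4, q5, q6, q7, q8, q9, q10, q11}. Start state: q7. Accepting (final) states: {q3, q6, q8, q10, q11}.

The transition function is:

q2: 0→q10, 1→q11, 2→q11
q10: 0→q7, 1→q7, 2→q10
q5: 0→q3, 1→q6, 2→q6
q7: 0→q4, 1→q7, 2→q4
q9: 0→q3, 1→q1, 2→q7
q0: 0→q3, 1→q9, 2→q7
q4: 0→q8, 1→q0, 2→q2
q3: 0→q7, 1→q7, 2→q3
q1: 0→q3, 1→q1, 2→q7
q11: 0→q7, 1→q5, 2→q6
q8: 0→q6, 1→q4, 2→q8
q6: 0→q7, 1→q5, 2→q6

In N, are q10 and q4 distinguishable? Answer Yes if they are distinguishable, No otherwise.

Yes

Every state is reachable, so we keep all 12.
Initial partition by acceptance: {q3,q6,q8,q10,q11} | {q0,q1,q2,q4,q5,q7,q9}.
Refine {q3,q6,q8,q10,q11} on symbol 0: members go to different blocks, giving {q3,q6,q10,q11} and {q8}.
Refine {q0,q1,q2,q4,q5,q7,q9} on symbol 0: members go to different blocks, giving {q0,q1,q2,q5,q9} and {q4} and {q7}.
Refine {q3,q6,q10,q11} on symbol 1: members go to different blocks, giving {q3,q10} and {q6,q11}.
Split {q0,q1,q2,q5,q9} by δ(·,1) → {q0,q1,q9} and {q2,q5}.
No further refinement is possible. Final partition (7 blocks): {q3,q10} | {q0,q1,q9} | {q8} | {q4} | {q7} | {q6,q11} | {q2,q5}.
q10 and q4 end up in different blocks, so they are distinguishable. For instance, the string 'ε' is accepted from only q10.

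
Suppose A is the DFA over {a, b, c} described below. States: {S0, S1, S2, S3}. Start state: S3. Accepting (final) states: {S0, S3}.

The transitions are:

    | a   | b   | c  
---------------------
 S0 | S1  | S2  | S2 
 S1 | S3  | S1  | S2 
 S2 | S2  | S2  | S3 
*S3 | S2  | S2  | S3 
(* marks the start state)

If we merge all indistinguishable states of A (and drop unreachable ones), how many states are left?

First remove the unreachable states {S0,S1}; 2 states remain.
P0 = {S3} | {S2}.
Stable partition: {S3} | {S2} — 2 equivalence classes.

2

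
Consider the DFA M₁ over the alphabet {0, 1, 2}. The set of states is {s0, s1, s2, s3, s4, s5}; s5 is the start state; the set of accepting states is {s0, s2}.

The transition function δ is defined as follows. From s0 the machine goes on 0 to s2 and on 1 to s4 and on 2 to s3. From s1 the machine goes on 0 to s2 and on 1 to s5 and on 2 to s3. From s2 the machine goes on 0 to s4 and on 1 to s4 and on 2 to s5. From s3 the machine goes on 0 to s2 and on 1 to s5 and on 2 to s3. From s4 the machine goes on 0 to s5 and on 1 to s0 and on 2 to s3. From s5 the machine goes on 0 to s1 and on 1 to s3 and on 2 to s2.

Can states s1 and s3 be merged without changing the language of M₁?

Yes

P0 = {s0,s2} | {s1,s3,s4,s5}.
On input 0, block {s0,s2} splits into {s0} and {s2}.
On input 0, block {s1,s3,s4,s5} splits into {s1,s3} and {s4,s5}.
On input 0, block {s4,s5} splits into {s4} and {s5}.
Stable partition: {s0} | {s1,s3} | {s2} | {s4} | {s5} — 5 equivalence classes.
s1 and s3 lie in the same block of the stable partition, so they are equivalent — no string distinguishes them.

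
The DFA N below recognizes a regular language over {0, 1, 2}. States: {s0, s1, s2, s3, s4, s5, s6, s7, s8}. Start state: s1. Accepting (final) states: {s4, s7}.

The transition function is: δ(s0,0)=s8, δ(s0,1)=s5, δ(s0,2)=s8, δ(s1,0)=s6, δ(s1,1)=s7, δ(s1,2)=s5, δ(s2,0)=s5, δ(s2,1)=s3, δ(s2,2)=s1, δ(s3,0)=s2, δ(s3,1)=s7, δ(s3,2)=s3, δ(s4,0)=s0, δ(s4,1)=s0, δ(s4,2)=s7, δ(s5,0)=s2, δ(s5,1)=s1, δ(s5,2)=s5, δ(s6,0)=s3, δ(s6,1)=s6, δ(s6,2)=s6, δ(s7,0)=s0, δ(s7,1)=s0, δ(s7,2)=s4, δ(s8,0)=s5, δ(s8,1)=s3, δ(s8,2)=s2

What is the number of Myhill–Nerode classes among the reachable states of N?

8

Every state is reachable, so we keep all 9.
Start with accepting vs non-accepting: {s4,s7} | {s0,s1,s2,s3,s5,s6,s8}.
On input 1, block {s0,s1,s2,s3,s5,s6,s8} splits into {s0,s2,s5,s6,s8} and {s1,s3}.
On input 0, block {s0,s2,s5,s6,s8} splits into {s0,s2,s5,s8} and {s6}.
Refine {s0,s2,s5,s8} on symbol 1: members go to different blocks, giving {s2,s5,s8} and {s0}.
Split {s2,s5,s8} by δ(·,2) → {s5,s8} and {s2}.
Split {s5,s8} by δ(·,0) → {s5} and {s8}.
On input 0, block {s1,s3} splits into {s1} and {s3}.
No further refinement is possible. Final partition (8 blocks): {s4,s7} | {s5} | {s1} | {s6} | {s0} | {s2} | {s8} | {s3}.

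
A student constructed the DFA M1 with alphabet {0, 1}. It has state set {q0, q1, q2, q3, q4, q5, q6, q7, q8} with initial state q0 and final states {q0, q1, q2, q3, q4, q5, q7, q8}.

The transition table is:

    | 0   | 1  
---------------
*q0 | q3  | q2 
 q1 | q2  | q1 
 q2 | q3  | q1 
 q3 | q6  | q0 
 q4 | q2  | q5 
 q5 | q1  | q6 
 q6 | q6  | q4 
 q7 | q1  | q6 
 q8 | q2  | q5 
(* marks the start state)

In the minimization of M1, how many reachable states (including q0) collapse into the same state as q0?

Reachable states from the start: {q0,q1,q2,q3,q4,q5,q6}. Unreachable: {q7,q8} — drop them.
Initial partition by acceptance: {q0,q1,q2,q3,q4,q5} | {q6}.
Refine {q0,q1,q2,q3,q4,q5} on symbol 0: members go to different blocks, giving {q0,q1,q2,q4,q5} and {q3}.
Refine {q0,q1,q2,q4,q5} on symbol 0: members go to different blocks, giving {q1,q4,q5} and {q0,q2}.
On input 0, block {q1,q4,q5} splits into {q1,q4} and {q5}.
Split {q1,q4} by δ(·,1) → {q1} and {q4}.
Refine {q0,q2} on symbol 1: members go to different blocks, giving {q0} and {q2}.
Stable partition: {q1} | {q6} | {q3} | {q0} | {q5} | {q4} | {q2} — 7 equivalence classes.
The equivalence class containing q0 is {q0}, of size 1.

1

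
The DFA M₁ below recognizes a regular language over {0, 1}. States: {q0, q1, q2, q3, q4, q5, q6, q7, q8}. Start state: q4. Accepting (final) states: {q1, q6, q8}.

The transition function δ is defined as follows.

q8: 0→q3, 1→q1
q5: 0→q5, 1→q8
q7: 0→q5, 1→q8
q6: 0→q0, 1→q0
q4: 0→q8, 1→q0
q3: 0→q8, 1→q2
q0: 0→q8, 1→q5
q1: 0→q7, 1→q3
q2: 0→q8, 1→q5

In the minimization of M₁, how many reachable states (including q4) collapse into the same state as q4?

2

First remove the unreachable states {q6}; 8 states remain.
P0 = {q1,q8} | {q0,q2,q3,q4,q5,q7}.
Split {q1,q8} by δ(·,1) → {q1} and {q8}.
Refine {q0,q2,q3,q4,q5,q7} on symbol 0: members go to different blocks, giving {q0,q2,q3,q4} and {q5,q7}.
Refine {q0,q2,q3,q4} on symbol 1: members go to different blocks, giving {q0,q2} and {q3,q4}.
Stable partition: {q1} | {q0,q2} | {q8} | {q5,q7} | {q3,q4} — 5 equivalence classes.
The equivalence class containing q4 is {q3,q4}, of size 2.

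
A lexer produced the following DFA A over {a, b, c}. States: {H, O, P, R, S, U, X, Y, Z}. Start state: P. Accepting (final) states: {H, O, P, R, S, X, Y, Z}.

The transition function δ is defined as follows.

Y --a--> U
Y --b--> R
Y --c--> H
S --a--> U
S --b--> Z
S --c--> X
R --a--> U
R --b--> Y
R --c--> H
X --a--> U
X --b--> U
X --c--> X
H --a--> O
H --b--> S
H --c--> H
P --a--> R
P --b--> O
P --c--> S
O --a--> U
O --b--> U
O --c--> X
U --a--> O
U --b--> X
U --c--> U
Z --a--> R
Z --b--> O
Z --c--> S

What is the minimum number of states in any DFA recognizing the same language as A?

6

Every state is reachable, so we keep all 9.
Start with accepting vs non-accepting: {H,O,P,R,S,X,Y,Z} | {U}.
On input a, block {H,O,P,R,S,X,Y,Z} splits into {O,R,S,X,Y} and {H,P,Z}.
On input b, block {O,R,S,X,Y} splits into {O,X} and {R,Y} and {S}.
Refine {H,P,Z} on symbol a: members go to different blocks, giving {P,Z} and {H}.
Stable partition: {O,X} | {U} | {P,Z} | {R,Y} | {S} | {H} — 6 equivalence classes.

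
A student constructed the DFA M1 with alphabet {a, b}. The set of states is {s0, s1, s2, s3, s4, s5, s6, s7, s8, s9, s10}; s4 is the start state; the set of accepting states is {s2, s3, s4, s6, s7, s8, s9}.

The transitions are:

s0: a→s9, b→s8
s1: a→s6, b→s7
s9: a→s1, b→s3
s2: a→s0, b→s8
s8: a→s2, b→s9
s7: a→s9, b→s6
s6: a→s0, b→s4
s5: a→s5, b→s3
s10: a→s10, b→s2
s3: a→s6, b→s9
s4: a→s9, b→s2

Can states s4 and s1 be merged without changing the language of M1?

States {s5,s10} cannot be reached from the start state, so discard them.
Start with accepting vs non-accepting: {s2,s3,s4,s6,s7,s8,s9} | {s0,s1}.
Refine {s2,s3,s4,s6,s7,s8,s9} on symbol a: members go to different blocks, giving {s3,s4,s7,s8} and {s2,s6,s9}.
The partition is now stable with 3 blocks: {s3,s4,s7,s8} | {s0,s1} | {s2,s6,s9}.
s4 and s1 end up in different blocks, so they are distinguishable. For instance, the string 'ε' is accepted from only s4.

No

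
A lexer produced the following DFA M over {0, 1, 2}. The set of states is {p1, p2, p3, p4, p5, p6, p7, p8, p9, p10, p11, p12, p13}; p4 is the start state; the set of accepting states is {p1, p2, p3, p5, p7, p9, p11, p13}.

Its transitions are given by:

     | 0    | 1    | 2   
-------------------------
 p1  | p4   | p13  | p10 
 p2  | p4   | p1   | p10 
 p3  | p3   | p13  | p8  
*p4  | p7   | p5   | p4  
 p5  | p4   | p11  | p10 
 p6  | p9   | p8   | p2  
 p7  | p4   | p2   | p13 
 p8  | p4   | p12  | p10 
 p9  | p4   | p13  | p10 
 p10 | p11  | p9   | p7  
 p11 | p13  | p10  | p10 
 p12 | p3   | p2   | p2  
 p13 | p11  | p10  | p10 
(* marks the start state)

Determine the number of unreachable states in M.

4

Starting at p4 and following transitions, the reachable set is {p1, p2, p4, p5, p7, p9, p10, p11, p13}. That leaves p3, p6, p8, p12 unreachable — 4 in total.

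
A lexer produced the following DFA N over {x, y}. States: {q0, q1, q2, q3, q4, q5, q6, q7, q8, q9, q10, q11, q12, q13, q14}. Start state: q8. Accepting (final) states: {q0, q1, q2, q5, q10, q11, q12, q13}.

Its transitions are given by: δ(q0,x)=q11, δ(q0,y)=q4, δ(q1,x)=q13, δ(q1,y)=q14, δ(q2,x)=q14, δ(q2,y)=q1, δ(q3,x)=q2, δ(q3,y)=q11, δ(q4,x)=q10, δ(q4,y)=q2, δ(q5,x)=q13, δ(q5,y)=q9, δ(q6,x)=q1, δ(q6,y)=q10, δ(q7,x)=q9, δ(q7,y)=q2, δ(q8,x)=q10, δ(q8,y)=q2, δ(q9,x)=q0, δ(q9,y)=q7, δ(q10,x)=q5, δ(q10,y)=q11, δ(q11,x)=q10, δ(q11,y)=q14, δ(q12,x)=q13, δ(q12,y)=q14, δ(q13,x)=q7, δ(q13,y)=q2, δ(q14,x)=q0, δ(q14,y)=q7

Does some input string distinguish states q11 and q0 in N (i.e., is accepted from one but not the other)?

Reachable states from the start: {q0,q1,q2,q4,q5,q7,q8,q9,q10,q11,q13,q14}. Unreachable: {q3,q6,q12} — drop them.
P0 = {q0,q1,q2,q5,q10,q11,q13} | {q4,q7,q8,q9,q14}.
On input x, block {q0,q1,q2,q5,q10,q11,q13} splits into {q0,q1,q5,q10,q11} and {q2,q13}.
On input x, block {q0,q1,q5,q10,q11} splits into {q0,q10,q11} and {q1,q5}.
On input x, block {q0,q10,q11} splits into {q0,q11} and {q10}.
On input x, block {q0,q11} splits into {q0} and {q11}.
On input x, block {q4,q7,q8,q9,q14} splits into {q4,q8} and {q9,q14} and {q7}.
Split {q2,q13} by δ(·,x) → {q2} and {q13}.
No further refinement is possible. Final partition (9 blocks): {q0} | {q4,q8} | {q2} | {q1,q5} | {q10} | {q11} | {q9,q14} | {q7} | {q13}.
q11 and q0 end up in different blocks, so they are distinguishable. For instance, the string 'xy' is accepted from only q11.

Yes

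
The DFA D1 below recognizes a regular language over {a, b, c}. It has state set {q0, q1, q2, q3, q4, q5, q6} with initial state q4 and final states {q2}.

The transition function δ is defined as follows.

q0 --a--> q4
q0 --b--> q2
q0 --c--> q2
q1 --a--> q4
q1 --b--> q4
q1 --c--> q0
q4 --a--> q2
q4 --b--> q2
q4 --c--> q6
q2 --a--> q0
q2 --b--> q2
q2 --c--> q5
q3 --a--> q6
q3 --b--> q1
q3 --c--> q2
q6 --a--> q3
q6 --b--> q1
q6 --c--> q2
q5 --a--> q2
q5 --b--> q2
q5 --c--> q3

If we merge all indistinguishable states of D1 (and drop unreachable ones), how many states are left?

P0 = {q2} | {q0,q1,q3,q4,q5,q6}.
Refine {q0,q1,q3,q4,q5,q6} on symbol a: members go to different blocks, giving {q0,q1,q3,q6} and {q4,q5}.
Refine {q0,q1,q3,q6} on symbol a: members go to different blocks, giving {q0,q1} and {q3,q6}.
Split {q0,q1} by δ(·,b) → {q0} and {q1}.
No further refinement is possible. Final partition (5 blocks): {q2} | {q0} | {q4,q5} | {q3,q6} | {q1}.

5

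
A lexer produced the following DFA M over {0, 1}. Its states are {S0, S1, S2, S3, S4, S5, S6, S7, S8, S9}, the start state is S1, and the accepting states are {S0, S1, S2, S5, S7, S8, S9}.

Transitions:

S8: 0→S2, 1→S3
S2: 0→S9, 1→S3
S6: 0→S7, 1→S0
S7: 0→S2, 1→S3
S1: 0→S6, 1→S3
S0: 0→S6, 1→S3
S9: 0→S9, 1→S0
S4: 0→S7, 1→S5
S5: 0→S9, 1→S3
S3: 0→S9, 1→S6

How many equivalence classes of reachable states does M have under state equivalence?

6

First remove the unreachable states {S4,S5,S8}; 7 states remain.
P0 = {S0,S1,S2,S7,S9} | {S3,S6}.
On input 0, block {S0,S1,S2,S7,S9} splits into {S2,S7,S9} and {S0,S1}.
On input 1, block {S2,S7,S9} splits into {S2,S7} and {S9}.
Refine {S2,S7} on symbol 0: members go to different blocks, giving {S2} and {S7}.
Refine {S3,S6} on symbol 0: members go to different blocks, giving {S3} and {S6}.
No further refinement is possible. Final partition (6 blocks): {S2} | {S3} | {S0,S1} | {S9} | {S7} | {S6}.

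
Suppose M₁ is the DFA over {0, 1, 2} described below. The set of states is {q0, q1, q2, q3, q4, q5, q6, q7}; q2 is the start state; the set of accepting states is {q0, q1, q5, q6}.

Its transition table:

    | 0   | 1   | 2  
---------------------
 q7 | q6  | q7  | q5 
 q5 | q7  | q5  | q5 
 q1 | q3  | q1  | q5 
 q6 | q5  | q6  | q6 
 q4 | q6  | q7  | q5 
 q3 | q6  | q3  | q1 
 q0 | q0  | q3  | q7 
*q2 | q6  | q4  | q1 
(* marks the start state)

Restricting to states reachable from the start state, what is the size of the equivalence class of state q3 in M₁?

4

Reachable states from the start: {q1,q2,q3,q4,q5,q6,q7}. Unreachable: {q0} — drop them.
Start with accepting vs non-accepting: {q1,q5,q6} | {q2,q3,q4,q7}.
Refine {q1,q5,q6} on symbol 0: members go to different blocks, giving {q1,q5} and {q6}.
The partition is now stable with 3 blocks: {q1,q5} | {q2,q3,q4,q7} | {q6}.
State q3 belongs to the block {q2,q3,q4,q7}, which has 4 states.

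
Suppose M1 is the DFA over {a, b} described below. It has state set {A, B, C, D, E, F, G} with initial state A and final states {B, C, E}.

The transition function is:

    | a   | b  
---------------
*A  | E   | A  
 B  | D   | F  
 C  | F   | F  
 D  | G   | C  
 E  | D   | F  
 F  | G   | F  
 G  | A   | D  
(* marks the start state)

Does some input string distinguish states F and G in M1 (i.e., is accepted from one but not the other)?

Yes

Reachable states from the start: {A,C,D,E,F,G}. Unreachable: {B} — drop them.
P0 = {C,E} | {A,D,F,G}.
On input a, block {A,D,F,G} splits into {D,F,G} and {A}.
Refine {D,F,G} on symbol a: members go to different blocks, giving {D,F} and {G}.
Split {D,F} by δ(·,b) → {D} and {F}.
On input a, block {C,E} splits into {C} and {E}.
No further refinement is possible. Final partition (6 blocks): {C} | {D} | {A} | {G} | {F} | {E}.
F and G end up in different blocks, so they are distinguishable. For instance, the string 'aa' is accepted from only G.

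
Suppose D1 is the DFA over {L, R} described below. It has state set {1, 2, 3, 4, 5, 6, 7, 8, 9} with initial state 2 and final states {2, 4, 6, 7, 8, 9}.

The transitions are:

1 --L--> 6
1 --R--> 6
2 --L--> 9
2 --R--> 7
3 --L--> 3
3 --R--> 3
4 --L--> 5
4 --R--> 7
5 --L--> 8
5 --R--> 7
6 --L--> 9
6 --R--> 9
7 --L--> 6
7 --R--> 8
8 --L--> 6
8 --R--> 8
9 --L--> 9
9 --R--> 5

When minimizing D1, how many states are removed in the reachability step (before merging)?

Starting at 2 and following transitions, the reachable set is {2, 5, 6, 7, 8, 9}. That leaves 1, 3, 4 unreachable — 3 in total.

3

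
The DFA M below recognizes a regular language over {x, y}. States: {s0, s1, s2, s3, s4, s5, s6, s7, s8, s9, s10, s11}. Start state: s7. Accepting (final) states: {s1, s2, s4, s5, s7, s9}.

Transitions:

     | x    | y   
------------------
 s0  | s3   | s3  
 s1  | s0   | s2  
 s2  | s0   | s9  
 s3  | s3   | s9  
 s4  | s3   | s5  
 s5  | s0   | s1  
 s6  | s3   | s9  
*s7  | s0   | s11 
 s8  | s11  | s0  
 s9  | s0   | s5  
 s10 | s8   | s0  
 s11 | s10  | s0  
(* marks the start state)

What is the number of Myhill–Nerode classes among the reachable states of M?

5

First remove the unreachable states {s4,s6}; 10 states remain.
P0 = {s1,s2,s5,s7,s9} | {s0,s3,s8,s10,s11}.
Refine {s1,s2,s5,s7,s9} on symbol y: members go to different blocks, giving {s1,s2,s5,s9} and {s7}.
On input y, block {s0,s3,s8,s10,s11} splits into {s0,s8,s10,s11} and {s3}.
Refine {s0,s8,s10,s11} on symbol x: members go to different blocks, giving {s8,s10,s11} and {s0}.
Stable partition: {s1,s2,s5,s9} | {s8,s10,s11} | {s7} | {s3} | {s0} — 5 equivalence classes.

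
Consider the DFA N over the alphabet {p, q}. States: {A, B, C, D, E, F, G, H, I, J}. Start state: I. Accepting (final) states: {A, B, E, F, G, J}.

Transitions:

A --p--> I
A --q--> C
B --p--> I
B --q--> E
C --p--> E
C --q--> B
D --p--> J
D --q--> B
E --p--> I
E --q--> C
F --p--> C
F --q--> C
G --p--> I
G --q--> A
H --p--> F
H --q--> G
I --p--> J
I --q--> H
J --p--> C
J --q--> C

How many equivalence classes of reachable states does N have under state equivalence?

6

States {D} cannot be reached from the start state, so discard them.
Start with accepting vs non-accepting: {A,B,E,F,G,J} | {C,H,I}.
On input q, block {A,B,E,F,G,J} splits into {A,E,F,J} and {B,G}.
On input q, block {C,H,I} splits into {C,H} and {I}.
Split {A,E,F,J} by δ(·,p) → {A,E} and {F,J}.
Refine {C,H} on symbol p: members go to different blocks, giving {C} and {H}.
The partition is now stable with 6 blocks: {A,E} | {C} | {B,G} | {I} | {F,J} | {H}.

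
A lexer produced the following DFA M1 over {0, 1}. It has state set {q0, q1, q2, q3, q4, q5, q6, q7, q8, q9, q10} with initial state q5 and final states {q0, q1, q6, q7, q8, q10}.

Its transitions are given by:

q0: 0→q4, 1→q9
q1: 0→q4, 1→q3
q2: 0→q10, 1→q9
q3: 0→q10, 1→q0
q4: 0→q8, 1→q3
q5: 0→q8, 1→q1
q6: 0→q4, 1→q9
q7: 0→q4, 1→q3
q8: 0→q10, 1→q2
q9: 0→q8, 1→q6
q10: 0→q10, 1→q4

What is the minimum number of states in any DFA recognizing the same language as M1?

4

Reachable states from the start: {q0,q1,q2,q3,q4,q5,q6,q8,q9,q10}. Unreachable: {q7} — drop them.
P0 = {q0,q1,q6,q8,q10} | {q2,q3,q4,q5,q9}.
Refine {q0,q1,q6,q8,q10} on symbol 0: members go to different blocks, giving {q0,q1,q6} and {q8,q10}.
Split {q2,q3,q4,q5,q9} by δ(·,1) → {q3,q5,q9} and {q2,q4}.
No further refinement is possible. Final partition (4 blocks): {q0,q1,q6} | {q3,q5,q9} | {q8,q10} | {q2,q4}.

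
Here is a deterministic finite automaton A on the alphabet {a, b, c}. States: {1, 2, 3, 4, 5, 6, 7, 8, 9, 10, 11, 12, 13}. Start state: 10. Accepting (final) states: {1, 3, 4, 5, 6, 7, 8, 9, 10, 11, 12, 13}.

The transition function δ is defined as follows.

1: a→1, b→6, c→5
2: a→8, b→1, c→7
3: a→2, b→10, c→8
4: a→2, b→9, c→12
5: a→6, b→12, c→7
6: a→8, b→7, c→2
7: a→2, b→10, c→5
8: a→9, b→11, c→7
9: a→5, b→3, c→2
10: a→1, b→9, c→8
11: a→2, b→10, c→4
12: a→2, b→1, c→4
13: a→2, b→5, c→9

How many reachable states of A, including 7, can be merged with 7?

2

Reachable states from the start: {1,2,3,4,5,6,7,8,9,10,11,12}. Unreachable: {13} — drop them.
Start with accepting vs non-accepting: {1,3,4,5,6,7,8,9,10,11,12} | {2}.
Split {1,3,4,5,6,7,8,9,10,11,12} by δ(·,a) → {1,5,6,8,9,10} and {3,4,7,11,12}.
Split {1,5,6,8,9,10} by δ(·,b) → {5,6,8,9} and {1,10}.
On input c, block {5,6,8,9} splits into {5,8} and {6,9}.
Split {3,4,7,11,12} by δ(·,b) → {3,7,11,12} and {4}.
Refine {3,7,11,12} on symbol c: members go to different blocks, giving {3,7} and {11,12}.
The partition is now stable with 7 blocks: {5,8} | {2} | {3,7} | {1,10} | {6,9} | {4} | {11,12}.
State 7 belongs to the block {3,7}, which has 2 states.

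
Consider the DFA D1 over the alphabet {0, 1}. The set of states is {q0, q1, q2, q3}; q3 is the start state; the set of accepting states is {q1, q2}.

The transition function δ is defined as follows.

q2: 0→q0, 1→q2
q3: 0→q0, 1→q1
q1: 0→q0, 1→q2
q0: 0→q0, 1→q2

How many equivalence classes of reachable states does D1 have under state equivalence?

2

P0 = {q1,q2} | {q0,q3}.
The partition is now stable with 2 blocks: {q1,q2} | {q0,q3}.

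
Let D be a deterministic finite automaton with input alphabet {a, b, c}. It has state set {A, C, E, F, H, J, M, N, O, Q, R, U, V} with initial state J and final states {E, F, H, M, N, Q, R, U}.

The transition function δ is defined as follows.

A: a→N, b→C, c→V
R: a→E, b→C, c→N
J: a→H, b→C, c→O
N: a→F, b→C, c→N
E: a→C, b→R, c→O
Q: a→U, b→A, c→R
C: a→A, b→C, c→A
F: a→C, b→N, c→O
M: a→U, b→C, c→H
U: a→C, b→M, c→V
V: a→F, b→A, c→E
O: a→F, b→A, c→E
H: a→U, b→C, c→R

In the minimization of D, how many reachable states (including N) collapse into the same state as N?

First remove the unreachable states {Q}; 12 states remain.
Initial partition by acceptance: {E,F,H,M,N,R,U} | {A,C,J,O,V}.
Split {E,F,H,M,N,R,U} by δ(·,a) → {H,M,N,R} and {E,F,U}.
Refine {A,C,J,O,V} on symbol a: members go to different blocks, giving {A,J} and {O,V} and {C}.
The partition is now stable with 5 blocks: {H,M,N,R} | {A,J} | {E,F,U} | {O,V} | {C}.
State N belongs to the block {H,M,N,R}, which has 4 states.

4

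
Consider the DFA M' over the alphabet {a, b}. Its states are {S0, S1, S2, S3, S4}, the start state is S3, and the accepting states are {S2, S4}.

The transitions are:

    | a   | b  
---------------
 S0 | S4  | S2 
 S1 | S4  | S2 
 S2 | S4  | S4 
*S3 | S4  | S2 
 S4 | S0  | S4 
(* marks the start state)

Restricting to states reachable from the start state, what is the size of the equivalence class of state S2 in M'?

1

Reachable states from the start: {S0,S2,S3,S4}. Unreachable: {S1} — drop them.
P0 = {S2,S4} | {S0,S3}.
Refine {S2,S4} on symbol a: members go to different blocks, giving {S2} and {S4}.
The partition is now stable with 3 blocks: {S2} | {S0,S3} | {S4}.
State S2 belongs to the block {S2}, which has 1 states.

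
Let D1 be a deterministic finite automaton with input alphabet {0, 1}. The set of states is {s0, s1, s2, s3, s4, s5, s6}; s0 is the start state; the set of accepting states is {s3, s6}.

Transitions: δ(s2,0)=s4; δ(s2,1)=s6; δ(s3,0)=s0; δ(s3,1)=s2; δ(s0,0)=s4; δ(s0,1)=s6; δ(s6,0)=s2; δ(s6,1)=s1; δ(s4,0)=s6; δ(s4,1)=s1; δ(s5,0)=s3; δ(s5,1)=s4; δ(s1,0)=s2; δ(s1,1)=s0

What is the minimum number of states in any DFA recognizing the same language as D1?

Reachable states from the start: {s0,s1,s2,s4,s6}. Unreachable: {s3,s5} — drop them.
Start with accepting vs non-accepting: {s6} | {s0,s1,s2,s4}.
Refine {s0,s1,s2,s4} on symbol 0: members go to different blocks, giving {s0,s1,s2} and {s4}.
Refine {s0,s1,s2} on symbol 0: members go to different blocks, giving {s0,s2} and {s1}.
No further refinement is possible. Final partition (4 blocks): {s6} | {s0,s2} | {s4} | {s1}.

4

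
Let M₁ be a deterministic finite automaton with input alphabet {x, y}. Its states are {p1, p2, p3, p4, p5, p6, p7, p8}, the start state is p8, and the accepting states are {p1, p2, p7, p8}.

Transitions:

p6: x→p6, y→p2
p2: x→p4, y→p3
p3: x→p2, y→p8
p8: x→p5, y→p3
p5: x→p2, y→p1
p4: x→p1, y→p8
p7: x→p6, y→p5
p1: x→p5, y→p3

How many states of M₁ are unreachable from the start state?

2

No path from p8 leads to p6, p7; the other 6 states are all reachable.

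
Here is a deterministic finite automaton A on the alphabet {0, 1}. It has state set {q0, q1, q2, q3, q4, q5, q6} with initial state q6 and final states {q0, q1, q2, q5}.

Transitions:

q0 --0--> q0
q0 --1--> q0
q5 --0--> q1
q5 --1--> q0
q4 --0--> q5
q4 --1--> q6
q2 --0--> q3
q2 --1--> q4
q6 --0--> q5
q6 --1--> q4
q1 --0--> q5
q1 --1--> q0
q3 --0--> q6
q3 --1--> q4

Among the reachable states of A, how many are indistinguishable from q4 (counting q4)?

States {q2,q3} cannot be reached from the start state, so discard them.
Start with accepting vs non-accepting: {q0,q1,q5} | {q4,q6}.
Stable partition: {q0,q1,q5} | {q4,q6} — 2 equivalence classes.
The equivalence class containing q4 is {q4,q6}, of size 2.

2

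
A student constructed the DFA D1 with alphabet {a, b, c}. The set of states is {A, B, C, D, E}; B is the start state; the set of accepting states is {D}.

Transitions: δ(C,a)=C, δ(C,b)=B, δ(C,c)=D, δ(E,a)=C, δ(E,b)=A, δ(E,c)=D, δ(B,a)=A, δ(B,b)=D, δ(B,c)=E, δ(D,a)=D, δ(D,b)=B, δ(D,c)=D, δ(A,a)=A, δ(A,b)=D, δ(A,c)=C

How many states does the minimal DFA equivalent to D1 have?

3

Initial partition by acceptance: {D} | {A,B,C,E}.
Refine {A,B,C,E} on symbol b: members go to different blocks, giving {A,B} and {C,E}.
No further refinement is possible. Final partition (3 blocks): {D} | {A,B} | {C,E}.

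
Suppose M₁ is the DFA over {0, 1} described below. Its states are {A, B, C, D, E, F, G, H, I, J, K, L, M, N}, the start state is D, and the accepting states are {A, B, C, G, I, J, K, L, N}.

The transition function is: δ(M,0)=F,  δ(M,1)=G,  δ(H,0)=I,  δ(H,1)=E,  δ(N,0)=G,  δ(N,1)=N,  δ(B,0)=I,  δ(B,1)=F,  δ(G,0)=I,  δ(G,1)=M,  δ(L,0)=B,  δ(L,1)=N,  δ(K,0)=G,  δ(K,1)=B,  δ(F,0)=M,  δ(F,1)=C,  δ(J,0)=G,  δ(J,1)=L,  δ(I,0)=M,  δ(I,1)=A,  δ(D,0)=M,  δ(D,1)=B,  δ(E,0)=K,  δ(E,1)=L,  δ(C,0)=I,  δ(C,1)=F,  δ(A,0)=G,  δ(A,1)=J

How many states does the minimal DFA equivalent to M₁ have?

4

Reachable states from the start: {A,B,C,D,F,G,I,J,L,M,N}. Unreachable: {E,H,K} — drop them.
Initial partition by acceptance: {A,B,C,G,I,J,L,N} | {D,F,M}.
On input 0, block {A,B,C,G,I,J,L,N} splits into {A,B,C,G,J,L,N} and {I}.
Split {A,B,C,G,J,L,N} by δ(·,0) → {A,J,L,N} and {B,C,G}.
The partition is now stable with 4 blocks: {A,J,L,N} | {D,F,M} | {I} | {B,C,G}.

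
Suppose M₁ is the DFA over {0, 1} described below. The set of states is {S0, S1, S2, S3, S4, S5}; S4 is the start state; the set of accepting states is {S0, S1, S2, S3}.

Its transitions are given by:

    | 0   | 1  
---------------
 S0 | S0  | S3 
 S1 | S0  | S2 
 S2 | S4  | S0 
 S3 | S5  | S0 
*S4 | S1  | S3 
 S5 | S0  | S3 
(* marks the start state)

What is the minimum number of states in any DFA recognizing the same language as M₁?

3

All states are reachable from the start state.
P0 = {S0,S1,S2,S3} | {S4,S5}.
Split {S0,S1,S2,S3} by δ(·,0) → {S0,S1} and {S2,S3}.
No further refinement is possible. Final partition (3 blocks): {S0,S1} | {S4,S5} | {S2,S3}.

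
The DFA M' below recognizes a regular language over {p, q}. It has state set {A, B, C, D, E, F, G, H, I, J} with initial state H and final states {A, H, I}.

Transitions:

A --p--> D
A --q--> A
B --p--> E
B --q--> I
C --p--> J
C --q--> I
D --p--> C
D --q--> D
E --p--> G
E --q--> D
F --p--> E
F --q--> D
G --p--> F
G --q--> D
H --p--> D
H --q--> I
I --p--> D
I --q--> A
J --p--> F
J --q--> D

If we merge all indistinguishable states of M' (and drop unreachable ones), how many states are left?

4

First remove the unreachable states {B}; 9 states remain.
Start with accepting vs non-accepting: {A,H,I} | {C,D,E,F,G,J}.
On input q, block {C,D,E,F,G,J} splits into {D,E,F,G,J} and {C}.
Split {D,E,F,G,J} by δ(·,p) → {E,F,G,J} and {D}.
Stable partition: {A,H,I} | {E,F,G,J} | {C} | {D} — 4 equivalence classes.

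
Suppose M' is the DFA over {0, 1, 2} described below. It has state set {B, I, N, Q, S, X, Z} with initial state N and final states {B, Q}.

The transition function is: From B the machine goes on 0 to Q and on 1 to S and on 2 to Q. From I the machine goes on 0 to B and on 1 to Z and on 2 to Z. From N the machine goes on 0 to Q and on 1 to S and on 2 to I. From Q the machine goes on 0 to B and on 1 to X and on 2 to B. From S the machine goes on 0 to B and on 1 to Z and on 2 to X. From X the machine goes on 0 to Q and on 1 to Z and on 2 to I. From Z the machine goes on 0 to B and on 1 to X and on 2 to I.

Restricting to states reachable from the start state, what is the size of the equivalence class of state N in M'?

Start with accepting vs non-accepting: {B,Q} | {I,N,S,X,Z}.
No further refinement is possible. Final partition (2 blocks): {B,Q} | {I,N,S,X,Z}.
State N belongs to the block {I,N,S,X,Z}, which has 5 states.

5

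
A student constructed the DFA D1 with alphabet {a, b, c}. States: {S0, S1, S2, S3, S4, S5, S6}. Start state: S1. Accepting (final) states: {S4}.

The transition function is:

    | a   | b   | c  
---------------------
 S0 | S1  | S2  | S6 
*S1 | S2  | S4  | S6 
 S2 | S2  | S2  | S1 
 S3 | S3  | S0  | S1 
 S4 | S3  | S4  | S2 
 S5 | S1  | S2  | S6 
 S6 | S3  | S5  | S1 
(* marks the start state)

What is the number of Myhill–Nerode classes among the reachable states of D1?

P0 = {S4} | {S0,S1,S2,S3,S5,S6}.
On input b, block {S0,S1,S2,S3,S5,S6} splits into {S0,S2,S3,S5,S6} and {S1}.
Split {S0,S2,S3,S5,S6} by δ(·,a) → {S2,S3,S6} and {S0,S5}.
On input b, block {S2,S3,S6} splits into {S3,S6} and {S2}.
No further refinement is possible. Final partition (5 blocks): {S4} | {S3,S6} | {S1} | {S0,S5} | {S2}.

5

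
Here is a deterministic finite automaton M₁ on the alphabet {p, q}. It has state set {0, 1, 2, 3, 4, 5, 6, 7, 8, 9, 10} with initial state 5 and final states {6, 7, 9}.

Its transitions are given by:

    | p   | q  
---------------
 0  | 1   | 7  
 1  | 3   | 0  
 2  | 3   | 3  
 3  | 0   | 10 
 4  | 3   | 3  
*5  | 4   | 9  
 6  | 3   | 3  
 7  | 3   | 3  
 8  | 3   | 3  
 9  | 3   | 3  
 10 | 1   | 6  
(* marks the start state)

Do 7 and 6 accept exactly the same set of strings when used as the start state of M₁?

First remove the unreachable states {2,8}; 9 states remain.
P0 = {6,7,9} | {0,1,3,4,5,10}.
On input q, block {0,1,3,4,5,10} splits into {0,5,10} and {1,3,4}.
Refine {1,3,4} on symbol p: members go to different blocks, giving {1,4} and {3}.
Refine {1,4} on symbol q: members go to different blocks, giving {1} and {4}.
On input p, block {0,5,10} splits into {0,10} and {5}.
The partition is now stable with 6 blocks: {6,7,9} | {0,10} | {1} | {3} | {4} | {5}.
7 and 6 lie in the same block of the stable partition, so they are equivalent — no string distinguishes them.

Yes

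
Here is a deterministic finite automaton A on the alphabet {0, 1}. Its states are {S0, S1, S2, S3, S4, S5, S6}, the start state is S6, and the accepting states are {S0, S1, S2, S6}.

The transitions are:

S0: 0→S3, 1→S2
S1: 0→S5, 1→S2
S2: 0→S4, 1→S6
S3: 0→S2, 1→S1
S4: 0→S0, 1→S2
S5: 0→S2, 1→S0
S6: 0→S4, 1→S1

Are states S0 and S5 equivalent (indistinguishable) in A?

No

Initial partition by acceptance: {S0,S1,S2,S6} | {S3,S4,S5}.
Stable partition: {S0,S1,S2,S6} | {S3,S4,S5} — 2 equivalence classes.
S0 and S5 end up in different blocks, so they are distinguishable. For instance, the string 'ε' is accepted from only S0.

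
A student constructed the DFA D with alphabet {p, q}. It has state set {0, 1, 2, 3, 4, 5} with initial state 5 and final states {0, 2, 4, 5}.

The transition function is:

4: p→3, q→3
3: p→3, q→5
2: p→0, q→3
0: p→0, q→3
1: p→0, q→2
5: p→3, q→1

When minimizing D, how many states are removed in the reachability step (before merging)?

Starting at 5 and following transitions, the reachable set is {0, 1, 2, 3, 5}. That leaves 4 unreachable — 1 in total.

1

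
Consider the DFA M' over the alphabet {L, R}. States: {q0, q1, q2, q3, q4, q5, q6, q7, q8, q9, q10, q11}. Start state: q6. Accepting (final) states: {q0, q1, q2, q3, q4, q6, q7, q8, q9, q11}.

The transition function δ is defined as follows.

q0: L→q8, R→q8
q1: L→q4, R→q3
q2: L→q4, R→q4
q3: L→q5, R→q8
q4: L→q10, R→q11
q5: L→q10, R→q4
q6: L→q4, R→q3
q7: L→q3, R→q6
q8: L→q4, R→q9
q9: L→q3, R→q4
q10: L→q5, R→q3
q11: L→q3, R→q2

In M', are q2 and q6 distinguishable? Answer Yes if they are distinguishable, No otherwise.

No

Reachable states from the start: {q2,q3,q4,q5,q6,q8,q9,q10,q11}. Unreachable: {q0,q1,q7} — drop them.
Start with accepting vs non-accepting: {q2,q3,q4,q6,q8,q9,q11} | {q5,q10}.
Refine {q2,q3,q4,q6,q8,q9,q11} on symbol L: members go to different blocks, giving {q2,q6,q8,q9,q11} and {q3,q4}.
On input R, block {q2,q6,q8,q9,q11} splits into {q2,q6,q9} and {q8,q11}.
No further refinement is possible. Final partition (4 blocks): {q2,q6,q9} | {q5,q10} | {q3,q4} | {q8,q11}.
q2 and q6 lie in the same block of the stable partition, so they are equivalent — no string distinguishes them.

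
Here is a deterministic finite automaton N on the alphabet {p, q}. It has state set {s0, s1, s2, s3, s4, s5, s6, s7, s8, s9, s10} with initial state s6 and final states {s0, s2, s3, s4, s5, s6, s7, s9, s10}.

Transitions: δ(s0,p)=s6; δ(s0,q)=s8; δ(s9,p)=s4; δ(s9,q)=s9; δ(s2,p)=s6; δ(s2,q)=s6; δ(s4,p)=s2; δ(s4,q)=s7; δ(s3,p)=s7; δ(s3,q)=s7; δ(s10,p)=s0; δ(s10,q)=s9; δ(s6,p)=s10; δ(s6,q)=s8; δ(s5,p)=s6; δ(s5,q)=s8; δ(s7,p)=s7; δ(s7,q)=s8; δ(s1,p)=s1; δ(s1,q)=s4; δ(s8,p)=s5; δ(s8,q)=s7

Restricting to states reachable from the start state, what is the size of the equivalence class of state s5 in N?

States {s1,s3} cannot be reached from the start state, so discard them.
Start with accepting vs non-accepting: {s0,s2,s4,s5,s6,s7,s9,s10} | {s8}.
Split {s0,s2,s4,s5,s6,s7,s9,s10} by δ(·,q) → {s0,s5,s6,s7} and {s2,s4,s9,s10}.
Refine {s0,s5,s6,s7} on symbol p: members go to different blocks, giving {s0,s5,s7} and {s6}.
On input p, block {s0,s5,s7} splits into {s0,s5} and {s7}.
Split {s2,s4,s9,s10} by δ(·,p) → {s4,s9} and {s2} and {s10}.
Refine {s4,s9} on symbol p: members go to different blocks, giving {s4} and {s9}.
The partition is now stable with 8 blocks: {s0,s5} | {s8} | {s4} | {s6} | {s7} | {s2} | {s10} | {s9}.
The equivalence class containing s5 is {s0,s5}, of size 2.

2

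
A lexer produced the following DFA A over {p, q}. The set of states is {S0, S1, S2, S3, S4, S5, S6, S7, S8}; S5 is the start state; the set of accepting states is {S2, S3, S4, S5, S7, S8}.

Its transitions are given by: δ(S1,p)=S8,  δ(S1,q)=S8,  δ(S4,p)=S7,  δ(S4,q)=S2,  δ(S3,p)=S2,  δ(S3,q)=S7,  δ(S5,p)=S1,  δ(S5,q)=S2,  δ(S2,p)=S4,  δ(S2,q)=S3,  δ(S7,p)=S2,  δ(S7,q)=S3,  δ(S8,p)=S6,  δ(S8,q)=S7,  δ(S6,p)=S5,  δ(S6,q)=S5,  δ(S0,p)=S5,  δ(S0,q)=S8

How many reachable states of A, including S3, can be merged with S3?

Reachable states from the start: {S1,S2,S3,S4,S5,S6,S7,S8}. Unreachable: {S0} — drop them.
Start with accepting vs non-accepting: {S2,S3,S4,S5,S7,S8} | {S1,S6}.
Refine {S2,S3,S4,S5,S7,S8} on symbol p: members go to different blocks, giving {S2,S3,S4,S7} and {S5,S8}.
No further refinement is possible. Final partition (3 blocks): {S2,S3,S4,S7} | {S1,S6} | {S5,S8}.
The equivalence class containing S3 is {S2,S3,S4,S7}, of size 4.

4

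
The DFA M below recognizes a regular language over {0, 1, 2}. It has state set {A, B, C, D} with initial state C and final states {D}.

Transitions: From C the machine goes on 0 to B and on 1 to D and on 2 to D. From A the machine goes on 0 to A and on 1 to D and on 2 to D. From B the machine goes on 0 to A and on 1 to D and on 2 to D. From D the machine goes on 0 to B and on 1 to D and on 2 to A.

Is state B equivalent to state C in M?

Every state is reachable, so we keep all 4.
P0 = {D} | {A,B,C}.
Stable partition: {D} | {A,B,C} — 2 equivalence classes.
B and C lie in the same block of the stable partition, so they are equivalent — no string distinguishes them.

Yes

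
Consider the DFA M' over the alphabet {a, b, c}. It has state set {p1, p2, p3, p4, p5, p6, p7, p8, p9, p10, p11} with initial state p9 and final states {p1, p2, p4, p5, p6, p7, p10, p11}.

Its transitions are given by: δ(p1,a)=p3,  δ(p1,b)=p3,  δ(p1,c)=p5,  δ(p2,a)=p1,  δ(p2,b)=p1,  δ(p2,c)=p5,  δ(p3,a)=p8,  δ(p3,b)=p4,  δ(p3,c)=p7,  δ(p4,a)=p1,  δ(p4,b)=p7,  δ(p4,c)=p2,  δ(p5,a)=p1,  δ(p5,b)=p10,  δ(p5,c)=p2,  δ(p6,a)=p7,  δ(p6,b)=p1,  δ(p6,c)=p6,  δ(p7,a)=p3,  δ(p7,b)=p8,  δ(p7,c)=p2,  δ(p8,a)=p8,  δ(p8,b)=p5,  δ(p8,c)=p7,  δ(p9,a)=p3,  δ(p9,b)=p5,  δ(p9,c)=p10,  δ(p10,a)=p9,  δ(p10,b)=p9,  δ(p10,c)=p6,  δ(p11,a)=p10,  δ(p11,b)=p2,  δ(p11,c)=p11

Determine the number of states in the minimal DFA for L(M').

Reachable states from the start: {p1,p2,p3,p4,p5,p6,p7,p8,p9,p10}. Unreachable: {p11} — drop them.
Initial partition by acceptance: {p1,p2,p4,p5,p6,p7,p10} | {p3,p8,p9}.
Split {p1,p2,p4,p5,p6,p7,p10} by δ(·,a) → {p2,p4,p5,p6} and {p1,p7,p10}.
No further refinement is possible. Final partition (3 blocks): {p2,p4,p5,p6} | {p3,p8,p9} | {p1,p7,p10}.

3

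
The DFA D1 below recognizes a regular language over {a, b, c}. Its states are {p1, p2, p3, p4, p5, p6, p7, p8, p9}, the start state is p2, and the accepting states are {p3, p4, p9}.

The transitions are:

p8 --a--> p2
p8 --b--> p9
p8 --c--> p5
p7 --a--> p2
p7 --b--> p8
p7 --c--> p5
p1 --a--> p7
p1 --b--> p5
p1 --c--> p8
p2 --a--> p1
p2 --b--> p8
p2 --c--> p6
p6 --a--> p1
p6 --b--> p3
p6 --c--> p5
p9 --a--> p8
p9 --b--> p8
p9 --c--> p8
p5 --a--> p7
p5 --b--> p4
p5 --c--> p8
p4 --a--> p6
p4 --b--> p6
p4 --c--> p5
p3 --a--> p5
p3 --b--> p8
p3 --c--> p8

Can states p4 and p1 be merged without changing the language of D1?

No

All states are reachable from the start state.
Start with accepting vs non-accepting: {p3,p4,p9} | {p1,p2,p5,p6,p7,p8}.
On input b, block {p1,p2,p5,p6,p7,p8} splits into {p1,p2,p7} and {p5,p6,p8}.
No further refinement is possible. Final partition (3 blocks): {p3,p4,p9} | {p1,p2,p7} | {p5,p6,p8}.
p4 and p1 end up in different blocks, so they are distinguishable. For instance, the string 'ε' is accepted from only p4.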